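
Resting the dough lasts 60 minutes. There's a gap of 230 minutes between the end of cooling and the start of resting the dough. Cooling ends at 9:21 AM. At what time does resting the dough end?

2:11 PM

Resting the dough starts at 9:21 AM + 230 min = 1:11 PM.
Resting the dough ends at 1:11 PM + 60 min = 2:11 PM.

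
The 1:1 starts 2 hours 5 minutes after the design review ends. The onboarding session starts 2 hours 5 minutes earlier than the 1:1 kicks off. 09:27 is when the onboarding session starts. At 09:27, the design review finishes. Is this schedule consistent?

The 1:1 starts at 09:27 + 125 min = 11:32.
The onboarding session starts at 11:32 − 125 min = 09:27.
That matches the stated 09:27, so the schedule is consistent.

Yes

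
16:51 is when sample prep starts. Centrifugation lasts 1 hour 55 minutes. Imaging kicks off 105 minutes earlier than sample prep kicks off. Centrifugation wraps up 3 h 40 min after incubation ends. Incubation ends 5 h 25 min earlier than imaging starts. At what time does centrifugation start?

11:26

Imaging starts at 16:51 − 105 min = 15:06.
Incubation ends at 15:06 − 325 min = 09:41.
Centrifugation ends at 09:41 + 220 min = 13:21.
Centrifugation starts at 13:21 − 115 min = 11:26.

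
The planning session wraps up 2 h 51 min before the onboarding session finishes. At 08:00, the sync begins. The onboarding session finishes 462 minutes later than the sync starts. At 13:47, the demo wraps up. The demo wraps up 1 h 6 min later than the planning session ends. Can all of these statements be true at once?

The onboarding session ends at 08:00 + 462 min = 15:42.
The planning session ends at 15:42 − 171 min = 12:51.
The demo ends at 12:51 + 66 min = 13:57.
But the demo is also said to end at 13:47 — a 10-minute conflict.

No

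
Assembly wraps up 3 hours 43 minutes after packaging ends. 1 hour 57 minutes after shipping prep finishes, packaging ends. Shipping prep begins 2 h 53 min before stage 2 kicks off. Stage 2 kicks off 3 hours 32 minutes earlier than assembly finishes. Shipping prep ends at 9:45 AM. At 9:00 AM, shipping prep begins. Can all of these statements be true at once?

Packaging ends at 9:45 AM + 117 min = 11:42 AM.
Assembly ends at 11:42 AM + 223 min = 3:25 PM.
Stage 2 starts at 3:25 PM − 212 min = 11:53 AM.
Shipping prep starts at 11:53 AM − 173 min = 9:00 AM.
That matches the stated 9:00 AM, so the schedule is consistent.

Yes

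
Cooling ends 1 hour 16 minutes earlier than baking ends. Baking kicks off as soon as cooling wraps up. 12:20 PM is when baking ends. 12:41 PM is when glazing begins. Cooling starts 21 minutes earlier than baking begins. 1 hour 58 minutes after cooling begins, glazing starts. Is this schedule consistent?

Cooling ends at 12:20 PM − 76 min = 11:04 AM.
So baking starts at 11:04 AM.
Cooling starts at 11:04 AM − 21 min = 10:43 AM.
Glazing starts at 10:43 AM + 118 min = 12:41 PM.
That matches the stated 12:41 PM, so the schedule is consistent.

Yes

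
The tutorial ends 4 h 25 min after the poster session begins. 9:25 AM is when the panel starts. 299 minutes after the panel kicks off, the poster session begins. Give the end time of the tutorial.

The poster session starts at 9:25 AM + 299 min = 2:24 PM.
The tutorial ends at 2:24 PM + 265 min = 6:49 PM.

6:49 PM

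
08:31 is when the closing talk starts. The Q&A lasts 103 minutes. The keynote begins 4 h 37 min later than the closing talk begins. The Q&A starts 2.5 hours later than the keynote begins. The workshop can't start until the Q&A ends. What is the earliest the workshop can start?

The keynote starts at 08:31 + 277 min = 13:08.
The Q&A starts at 13:08 + 150 min = 15:38.
The Q&A ends at 15:38 + 103 min = 17:21.
The workshop is bounded by the Q&A, so the earliest it can start is 17:21.

17:21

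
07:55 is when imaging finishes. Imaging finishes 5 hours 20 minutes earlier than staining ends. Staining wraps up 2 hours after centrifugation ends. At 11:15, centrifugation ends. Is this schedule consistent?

Yes

Staining ends at 11:15 + 120 min = 13:15.
Imaging ends at 13:15 − 320 min = 07:55.
That matches the stated 07:55, so the schedule is consistent.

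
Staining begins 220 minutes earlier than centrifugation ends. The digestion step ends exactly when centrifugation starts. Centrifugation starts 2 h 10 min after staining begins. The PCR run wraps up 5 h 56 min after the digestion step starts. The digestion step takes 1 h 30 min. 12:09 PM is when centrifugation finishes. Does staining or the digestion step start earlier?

Staining starts at 12:09 PM − 220 min = 8:29 AM.
Centrifugation starts at 8:29 AM + 130 min = 10:39 AM.
So the digestion step ends at 10:39 AM.
The digestion step starts at 10:39 AM − 90 min = 9:09 AM.
Staining starts at 8:29 AM and the digestion step starts at 9:09 AM, so staining is first.

staining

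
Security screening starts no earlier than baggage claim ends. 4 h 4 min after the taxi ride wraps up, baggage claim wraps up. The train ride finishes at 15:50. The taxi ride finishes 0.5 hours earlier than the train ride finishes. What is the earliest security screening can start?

19:24

The taxi ride ends at 15:50 − 30 min = 15:20.
Baggage claim ends at 15:20 + 244 min = 19:24.
Security screening is bounded by baggage claim, so the earliest it can start is 19:24.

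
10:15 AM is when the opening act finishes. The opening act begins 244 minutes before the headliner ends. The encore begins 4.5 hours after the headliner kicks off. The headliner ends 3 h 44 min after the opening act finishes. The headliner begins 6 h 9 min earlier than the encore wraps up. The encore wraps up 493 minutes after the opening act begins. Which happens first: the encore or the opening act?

The headliner ends at 10:15 AM + 224 min = 1:59 PM.
The opening act starts at 1:59 PM − 244 min = 9:55 AM.
The encore ends at 9:55 AM + 493 min = 6:08 PM.
The headliner starts at 6:08 PM − 369 min = 11:59 AM.
The encore starts at 11:59 AM + 270 min = 4:29 PM.
The encore starts at 4:29 PM and the opening act starts at 9:55 AM, so the opening act is first.

the opening act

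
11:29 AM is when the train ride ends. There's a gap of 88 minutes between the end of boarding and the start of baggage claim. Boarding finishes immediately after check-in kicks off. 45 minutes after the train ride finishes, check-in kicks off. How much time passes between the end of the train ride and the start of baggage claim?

2 hours 13 minutes

Check-in starts at 11:29 AM + 45 min = 12:14 PM.
So boarding ends at 12:14 PM.
Baggage claim starts at 12:14 PM + 88 min = 1:42 PM.
From 11:29 AM to 1:42 PM is 2 hours 13 minutes.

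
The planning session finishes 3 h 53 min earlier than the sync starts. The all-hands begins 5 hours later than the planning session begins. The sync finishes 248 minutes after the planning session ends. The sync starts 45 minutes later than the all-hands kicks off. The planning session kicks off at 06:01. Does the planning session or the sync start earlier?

the planning session

The all-hands starts at 06:01 + 300 min = 11:01.
The sync starts at 11:01 + 45 min = 11:46.
The planning session starts at 06:01 and the sync starts at 11:46, so the planning session is first.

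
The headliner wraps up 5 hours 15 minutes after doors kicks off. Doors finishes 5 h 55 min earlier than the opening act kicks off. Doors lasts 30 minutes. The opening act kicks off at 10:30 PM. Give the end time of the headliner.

Doors ends at 10:30 PM − 355 min = 4:35 PM.
Doors starts at 4:35 PM − 30 min = 4:05 PM.
The headliner ends at 4:05 PM + 315 min = 9:20 PM.

9:20 PM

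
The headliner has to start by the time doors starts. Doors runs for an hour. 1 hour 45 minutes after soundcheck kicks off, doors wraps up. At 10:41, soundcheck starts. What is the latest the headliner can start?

Doors ends at 10:41 + 105 min = 12:26.
Doors starts at 12:26 − 60 min = 11:26.
The headliner is bounded by doors, so the latest it can start is 11:26.

11:26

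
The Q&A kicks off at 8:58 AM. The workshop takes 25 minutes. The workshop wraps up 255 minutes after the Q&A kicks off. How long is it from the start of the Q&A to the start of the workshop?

3 h 50 min

The workshop ends at 8:58 AM + 255 min = 1:13 PM.
The workshop starts at 1:13 PM − 25 min = 12:48 PM.
From 8:58 AM to 12:48 PM is 3 h 50 min.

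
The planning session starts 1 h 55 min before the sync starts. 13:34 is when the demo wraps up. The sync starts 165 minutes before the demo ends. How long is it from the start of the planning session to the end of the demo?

4 h 40 min

The sync starts at 13:34 − 165 min = 10:49.
The planning session starts at 10:49 − 115 min = 08:54.
From 08:54 to 13:34 is 4 h 40 min.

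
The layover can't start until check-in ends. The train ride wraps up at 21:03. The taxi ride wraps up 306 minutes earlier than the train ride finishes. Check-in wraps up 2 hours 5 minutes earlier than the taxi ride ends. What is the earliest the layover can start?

The taxi ride ends at 21:03 − 306 min = 15:57.
Check-in ends at 15:57 − 125 min = 13:52.
The layover is bounded by check-in, so the earliest it can start is 13:52.

13:52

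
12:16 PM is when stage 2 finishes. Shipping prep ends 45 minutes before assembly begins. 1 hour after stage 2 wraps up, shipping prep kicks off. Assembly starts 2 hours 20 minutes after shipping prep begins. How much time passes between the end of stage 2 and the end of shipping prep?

2 hours 35 minutes

Shipping prep starts at 12:16 PM + 60 min = 1:16 PM.
Assembly starts at 1:16 PM + 140 min = 3:36 PM.
Shipping prep ends at 3:36 PM − 45 min = 2:51 PM.
From 12:16 PM to 2:51 PM is 2 hours 35 minutes.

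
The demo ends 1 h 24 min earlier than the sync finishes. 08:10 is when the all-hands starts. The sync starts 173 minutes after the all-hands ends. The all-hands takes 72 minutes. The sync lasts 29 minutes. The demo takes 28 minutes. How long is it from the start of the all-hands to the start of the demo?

162 minutes

The all-hands ends at 08:10 + 72 min = 09:22.
The sync starts at 09:22 + 173 min = 12:15.
The sync ends at 12:15 + 29 min = 12:44.
The demo ends at 12:44 − 84 min = 11:20.
The demo starts at 11:20 − 28 min = 10:52.
From 08:10 to 10:52 is 162 minutes.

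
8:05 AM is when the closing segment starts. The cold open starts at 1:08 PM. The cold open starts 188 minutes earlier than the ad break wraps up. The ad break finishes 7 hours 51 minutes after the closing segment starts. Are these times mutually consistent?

The ad break ends at 8:05 AM + 471 min = 3:56 PM.
The cold open starts at 3:56 PM − 188 min = 12:48 PM.
But the cold open is also said to start at 1:08 PM — a 20-minute conflict.

No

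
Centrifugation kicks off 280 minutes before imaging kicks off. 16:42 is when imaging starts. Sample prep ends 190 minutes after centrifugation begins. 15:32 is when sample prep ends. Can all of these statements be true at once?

Centrifugation starts at 16:42 − 280 min = 12:02.
Sample prep ends at 12:02 + 190 min = 15:12.
But sample prep is also said to end at 15:32 — a 20-minute conflict.

No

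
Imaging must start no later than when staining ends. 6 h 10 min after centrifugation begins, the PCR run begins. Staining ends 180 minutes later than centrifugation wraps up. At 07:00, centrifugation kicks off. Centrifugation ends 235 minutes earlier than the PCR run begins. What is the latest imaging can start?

The PCR run starts at 07:00 + 370 min = 13:10.
Centrifugation ends at 13:10 − 235 min = 09:15.
Staining ends at 09:15 + 180 min = 12:15.
Imaging is bounded by staining, so the latest it can start is 12:15.

12:15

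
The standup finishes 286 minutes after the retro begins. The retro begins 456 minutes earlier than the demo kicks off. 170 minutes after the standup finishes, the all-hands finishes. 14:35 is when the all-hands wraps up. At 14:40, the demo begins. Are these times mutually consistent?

The retro starts at 14:40 − 456 min = 07:04.
The standup ends at 07:04 + 286 min = 11:50.
The all-hands ends at 11:50 + 170 min = 14:40.
But the all-hands is also said to end at 14:35 — a 5-minute conflict.

No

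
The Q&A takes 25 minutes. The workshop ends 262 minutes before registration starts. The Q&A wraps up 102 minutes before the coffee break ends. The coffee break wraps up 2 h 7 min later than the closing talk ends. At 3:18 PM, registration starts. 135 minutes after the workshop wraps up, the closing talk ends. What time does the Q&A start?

The workshop ends at 3:18 PM − 262 min = 10:56 AM.
The closing talk ends at 10:56 AM + 135 min = 1:11 PM.
The coffee break ends at 1:11 PM + 127 min = 3:18 PM.
The Q&A ends at 3:18 PM − 102 min = 1:36 PM.
The Q&A starts at 1:36 PM − 25 min = 1:11 PM.

1:11 PM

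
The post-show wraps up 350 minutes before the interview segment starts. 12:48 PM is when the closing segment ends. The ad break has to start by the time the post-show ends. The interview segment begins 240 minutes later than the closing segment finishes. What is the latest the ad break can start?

The interview segment starts at 12:48 PM + 240 min = 4:48 PM.
The post-show ends at 4:48 PM − 350 min = 10:58 AM.
The ad break is bounded by the post-show, so the latest it can start is 10:58 AM.

10:58 AM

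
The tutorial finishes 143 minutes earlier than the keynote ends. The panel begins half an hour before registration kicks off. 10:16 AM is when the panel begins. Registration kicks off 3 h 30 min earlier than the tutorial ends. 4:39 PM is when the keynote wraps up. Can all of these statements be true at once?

Yes

The tutorial ends at 4:39 PM − 143 min = 2:16 PM.
Registration starts at 2:16 PM − 210 min = 10:46 AM.
The panel starts at 10:46 AM − 30 min = 10:16 AM.
That matches the stated 10:16 AM, so the schedule is consistent.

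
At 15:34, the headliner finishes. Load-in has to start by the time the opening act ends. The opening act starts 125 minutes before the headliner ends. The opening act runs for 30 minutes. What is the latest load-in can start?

13:59

The opening act starts at 15:34 − 125 min = 13:29.
The opening act ends at 13:29 + 30 min = 13:59.
Load-in is bounded by the opening act, so the latest it can start is 13:59.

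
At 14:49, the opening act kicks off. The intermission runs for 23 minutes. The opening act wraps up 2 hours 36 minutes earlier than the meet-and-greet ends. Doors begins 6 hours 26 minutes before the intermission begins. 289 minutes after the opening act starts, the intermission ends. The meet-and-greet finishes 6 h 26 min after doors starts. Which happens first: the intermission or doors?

doors

The intermission ends at 14:49 + 289 min = 19:38.
The intermission starts at 19:38 − 23 min = 19:15.
Doors starts at 19:15 − 386 min = 12:49.
The intermission starts at 19:15 and doors starts at 12:49, so doors is first.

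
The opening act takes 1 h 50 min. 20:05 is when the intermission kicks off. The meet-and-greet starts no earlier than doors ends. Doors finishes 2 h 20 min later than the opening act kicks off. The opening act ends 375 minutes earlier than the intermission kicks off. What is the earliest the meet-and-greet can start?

14:20

The opening act ends at 20:05 − 375 min = 13:50.
The opening act starts at 13:50 − 110 min = 12:00.
Doors ends at 12:00 + 140 min = 14:20.
The meet-and-greet is bounded by doors, so the earliest it can start is 14:20.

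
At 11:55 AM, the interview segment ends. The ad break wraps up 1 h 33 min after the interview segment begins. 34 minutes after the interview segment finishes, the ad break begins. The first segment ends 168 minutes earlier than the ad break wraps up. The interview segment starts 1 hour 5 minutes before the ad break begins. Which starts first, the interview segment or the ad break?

the interview segment

The ad break starts at 11:55 AM + 34 min = 12:29 PM.
The interview segment starts at 12:29 PM − 65 min = 11:24 AM.
The interview segment starts at 11:24 AM and the ad break starts at 12:29 PM, so the interview segment is first.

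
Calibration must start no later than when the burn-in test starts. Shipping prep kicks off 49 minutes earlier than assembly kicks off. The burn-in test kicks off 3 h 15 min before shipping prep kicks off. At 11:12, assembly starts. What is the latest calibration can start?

Shipping prep starts at 11:12 − 49 min = 10:23.
The burn-in test starts at 10:23 − 195 min = 07:08.
Calibration is bounded by the burn-in test, so the latest it can start is 07:08.

07:08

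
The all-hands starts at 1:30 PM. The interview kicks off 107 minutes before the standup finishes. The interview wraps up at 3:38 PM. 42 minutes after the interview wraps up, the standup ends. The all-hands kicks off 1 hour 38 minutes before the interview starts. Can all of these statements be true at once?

The standup ends at 3:38 PM + 42 min = 4:20 PM.
The interview starts at 4:20 PM − 107 min = 2:33 PM.
The all-hands starts at 2:33 PM − 98 min = 12:55 PM.
But the all-hands is also said to start at 1:30 PM — a 35-minute conflict.

No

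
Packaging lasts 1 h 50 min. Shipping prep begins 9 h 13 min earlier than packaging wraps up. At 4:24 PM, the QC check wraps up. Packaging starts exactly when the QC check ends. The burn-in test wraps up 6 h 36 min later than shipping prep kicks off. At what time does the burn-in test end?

3:37 PM

Packaging starts at 4:24 PM.
Packaging ends at 4:24 PM + 110 min = 6:14 PM.
Shipping prep starts at 6:14 PM − 553 min = 9:01 AM.
The burn-in test ends at 9:01 AM + 396 min = 3:37 PM.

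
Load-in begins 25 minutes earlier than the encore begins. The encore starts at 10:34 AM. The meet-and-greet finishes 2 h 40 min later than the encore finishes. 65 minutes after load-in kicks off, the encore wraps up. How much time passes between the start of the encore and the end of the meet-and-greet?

Load-in starts at 10:34 AM − 25 min = 10:09 AM.
The encore ends at 10:09 AM + 65 min = 11:14 AM.
The meet-and-greet ends at 11:14 AM + 160 min = 1:54 PM.
From 10:34 AM to 1:54 PM is 3 h 20 min.

3 h 20 min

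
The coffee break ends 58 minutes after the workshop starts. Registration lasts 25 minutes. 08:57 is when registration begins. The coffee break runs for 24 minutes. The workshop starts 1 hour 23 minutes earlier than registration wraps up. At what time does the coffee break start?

Registration ends at 08:57 + 25 min = 09:22.
The workshop starts at 09:22 − 83 min = 07:59.
The coffee break ends at 07:59 + 58 min = 08:57.
The coffee break starts at 08:57 − 24 min = 08:33.

08:33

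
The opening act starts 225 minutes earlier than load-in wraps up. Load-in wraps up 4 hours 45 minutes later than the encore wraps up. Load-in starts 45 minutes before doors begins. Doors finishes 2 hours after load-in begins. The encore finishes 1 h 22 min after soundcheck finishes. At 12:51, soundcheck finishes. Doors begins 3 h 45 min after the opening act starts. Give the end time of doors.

The encore ends at 12:51 + 82 min = 14:13.
Load-in ends at 14:13 + 285 min = 18:58.
The opening act starts at 18:58 − 225 min = 15:13.
Doors starts at 15:13 + 225 min = 18:58.
Load-in starts at 18:58 − 45 min = 18:13.
Doors ends at 18:13 + 120 min = 20:13.

20:13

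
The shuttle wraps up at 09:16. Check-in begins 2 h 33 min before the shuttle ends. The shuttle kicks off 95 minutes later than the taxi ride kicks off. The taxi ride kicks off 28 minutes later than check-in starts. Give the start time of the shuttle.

08:46

Check-in starts at 09:16 − 153 min = 06:43.
The taxi ride starts at 06:43 + 28 min = 07:11.
The shuttle starts at 07:11 + 95 min = 08:46.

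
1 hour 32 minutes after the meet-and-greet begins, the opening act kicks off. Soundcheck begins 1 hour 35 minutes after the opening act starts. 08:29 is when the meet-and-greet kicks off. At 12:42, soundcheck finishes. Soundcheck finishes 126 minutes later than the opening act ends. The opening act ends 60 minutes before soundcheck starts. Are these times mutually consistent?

Yes

The opening act starts at 08:29 + 92 min = 10:01.
Soundcheck starts at 10:01 + 95 min = 11:36.
The opening act ends at 11:36 − 60 min = 10:36.
Soundcheck ends at 10:36 + 126 min = 12:42.
That matches the stated 12:42, so the schedule is consistent.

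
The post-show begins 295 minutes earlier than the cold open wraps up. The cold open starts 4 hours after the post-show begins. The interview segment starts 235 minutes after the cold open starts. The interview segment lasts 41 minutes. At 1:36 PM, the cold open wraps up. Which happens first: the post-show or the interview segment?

the post-show

The post-show starts at 1:36 PM − 295 min = 8:41 AM.
The cold open starts at 8:41 AM + 240 min = 12:41 PM.
The interview segment starts at 12:41 PM + 235 min = 4:36 PM.
The post-show starts at 8:41 AM and the interview segment starts at 4:36 PM, so the post-show is first.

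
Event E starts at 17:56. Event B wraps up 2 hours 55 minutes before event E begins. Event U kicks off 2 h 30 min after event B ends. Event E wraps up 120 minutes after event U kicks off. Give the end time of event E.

Event B ends at 17:56 − 175 min = 15:01.
Event U starts at 15:01 + 150 min = 17:31.
Event E ends at 17:31 + 120 min = 19:31.

19:31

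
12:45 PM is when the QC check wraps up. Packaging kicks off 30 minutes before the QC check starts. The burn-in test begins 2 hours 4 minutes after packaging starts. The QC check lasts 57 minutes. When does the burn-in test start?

1:22 PM

The QC check starts at 12:45 PM − 57 min = 11:48 AM.
Packaging starts at 11:48 AM − 30 min = 11:18 AM.
The burn-in test starts at 11:18 AM + 124 min = 1:22 PM.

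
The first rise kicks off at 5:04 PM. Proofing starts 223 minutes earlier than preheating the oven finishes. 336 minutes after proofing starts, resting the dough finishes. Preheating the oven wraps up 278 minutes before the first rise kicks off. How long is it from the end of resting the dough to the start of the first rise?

165 minutes

Preheating the oven ends at 5:04 PM − 278 min = 12:26 PM.
Proofing starts at 12:26 PM − 223 min = 8:43 AM.
Resting the dough ends at 8:43 AM + 336 min = 2:19 PM.
From 2:19 PM to 5:04 PM is 165 minutes.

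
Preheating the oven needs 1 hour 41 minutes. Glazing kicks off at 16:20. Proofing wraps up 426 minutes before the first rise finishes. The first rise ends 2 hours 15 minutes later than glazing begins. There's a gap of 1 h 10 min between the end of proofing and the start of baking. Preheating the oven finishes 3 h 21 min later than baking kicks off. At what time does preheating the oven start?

14:19

The first rise ends at 16:20 + 135 min = 18:35.
Proofing ends at 18:35 − 426 min = 11:29.
Baking starts at 11:29 + 70 min = 12:39.
Preheating the oven ends at 12:39 + 201 min = 16:00.
Preheating the oven starts at 16:00 − 101 min = 14:19.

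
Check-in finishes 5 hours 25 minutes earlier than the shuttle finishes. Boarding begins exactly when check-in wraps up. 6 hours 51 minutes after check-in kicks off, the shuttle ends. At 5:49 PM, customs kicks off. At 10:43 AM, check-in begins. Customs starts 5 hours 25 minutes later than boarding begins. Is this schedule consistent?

No

The shuttle ends at 10:43 AM + 411 min = 5:34 PM.
Check-in ends at 5:34 PM − 325 min = 12:09 PM.
So boarding starts at 12:09 PM.
Customs starts at 12:09 PM + 325 min = 5:34 PM.
But customs is also said to start at 5:49 PM — a 15-minute conflict.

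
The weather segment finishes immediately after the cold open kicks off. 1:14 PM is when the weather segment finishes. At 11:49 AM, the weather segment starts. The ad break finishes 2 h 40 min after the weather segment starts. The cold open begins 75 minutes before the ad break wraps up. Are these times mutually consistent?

The ad break ends at 11:49 AM + 160 min = 2:29 PM.
The cold open starts at 2:29 PM − 75 min = 1:14 PM.
So the weather segment ends at 1:14 PM.
That matches the stated 1:14 PM, so the schedule is consistent.

Yes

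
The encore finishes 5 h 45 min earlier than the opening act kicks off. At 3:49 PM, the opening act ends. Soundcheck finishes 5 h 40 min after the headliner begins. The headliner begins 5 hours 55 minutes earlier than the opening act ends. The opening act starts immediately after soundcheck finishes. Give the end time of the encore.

The headliner starts at 3:49 PM − 355 min = 9:54 AM.
Soundcheck ends at 9:54 AM + 340 min = 3:34 PM.
So the opening act starts at 3:34 PM.
The encore ends at 3:34 PM − 345 min = 9:49 AM.

9:49 AM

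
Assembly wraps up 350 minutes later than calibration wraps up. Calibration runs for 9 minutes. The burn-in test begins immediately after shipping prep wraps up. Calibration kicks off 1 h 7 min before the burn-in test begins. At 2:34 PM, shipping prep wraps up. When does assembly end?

The burn-in test starts at 2:34 PM.
Calibration starts at 2:34 PM − 67 min = 1:27 PM.
Calibration ends at 1:27 PM + 9 min = 1:36 PM.
Assembly ends at 1:36 PM + 350 min = 7:26 PM.

7:26 PM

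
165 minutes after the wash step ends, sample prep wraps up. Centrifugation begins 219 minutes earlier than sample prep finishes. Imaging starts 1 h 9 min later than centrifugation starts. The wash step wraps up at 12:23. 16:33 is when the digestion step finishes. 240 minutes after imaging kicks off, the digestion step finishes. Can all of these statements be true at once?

Sample prep ends at 12:23 + 165 min = 15:08.
Centrifugation starts at 15:08 − 219 min = 11:29.
Imaging starts at 11:29 + 69 min = 12:38.
The digestion step ends at 12:38 + 240 min = 16:38.
But the digestion step is also said to end at 16:33 — a 5-minute conflict.

No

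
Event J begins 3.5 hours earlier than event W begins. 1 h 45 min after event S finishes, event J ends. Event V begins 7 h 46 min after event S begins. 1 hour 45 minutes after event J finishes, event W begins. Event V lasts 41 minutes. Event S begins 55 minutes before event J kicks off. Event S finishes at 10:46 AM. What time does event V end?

6:18 PM

Event J ends at 10:46 AM + 105 min = 12:31 PM.
Event W starts at 12:31 PM + 105 min = 2:16 PM.
Event J starts at 2:16 PM − 210 min = 10:46 AM.
Event S starts at 10:46 AM − 55 min = 9:51 AM.
Event V starts at 9:51 AM + 466 min = 5:37 PM.
Event V ends at 5:37 PM + 41 min = 6:18 PM.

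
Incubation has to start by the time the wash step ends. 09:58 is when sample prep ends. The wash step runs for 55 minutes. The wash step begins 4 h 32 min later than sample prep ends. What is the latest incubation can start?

The wash step starts at 09:58 + 272 min = 14:30.
The wash step ends at 14:30 + 55 min = 15:25.
Incubation is bounded by the wash step, so the latest it can start is 15:25.

15:25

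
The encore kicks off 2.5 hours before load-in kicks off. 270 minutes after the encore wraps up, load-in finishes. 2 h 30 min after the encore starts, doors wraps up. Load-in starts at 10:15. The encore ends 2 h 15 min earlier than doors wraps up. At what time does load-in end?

The encore starts at 10:15 − 150 min = 07:45.
Doors ends at 07:45 + 150 min = 10:15.
The encore ends at 10:15 − 135 min = 08:00.
Load-in ends at 08:00 + 270 min = 12:30.

12:30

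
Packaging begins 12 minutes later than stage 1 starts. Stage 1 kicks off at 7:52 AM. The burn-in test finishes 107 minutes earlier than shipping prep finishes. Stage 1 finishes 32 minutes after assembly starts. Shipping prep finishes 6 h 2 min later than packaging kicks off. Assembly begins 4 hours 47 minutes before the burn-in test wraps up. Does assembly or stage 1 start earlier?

assembly

Packaging starts at 7:52 AM + 12 min = 8:04 AM.
Shipping prep ends at 8:04 AM + 362 min = 2:06 PM.
The burn-in test ends at 2:06 PM − 107 min = 12:19 PM.
Assembly starts at 12:19 PM − 287 min = 7:32 AM.
Assembly starts at 7:32 AM and stage 1 starts at 7:52 AM, so assembly is first.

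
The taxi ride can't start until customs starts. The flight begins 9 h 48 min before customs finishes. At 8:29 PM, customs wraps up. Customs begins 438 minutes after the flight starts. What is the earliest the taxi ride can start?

5:59 PM

The flight starts at 8:29 PM − 588 min = 10:41 AM.
Customs starts at 10:41 AM + 438 min = 5:59 PM.
The taxi ride is bounded by customs, so the earliest it can start is 5:59 PM.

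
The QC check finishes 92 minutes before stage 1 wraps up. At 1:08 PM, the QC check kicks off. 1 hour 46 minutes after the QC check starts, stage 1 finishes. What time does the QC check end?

1:22 PM

Stage 1 ends at 1:08 PM + 106 min = 2:54 PM.
The QC check ends at 2:54 PM − 92 min = 1:22 PM.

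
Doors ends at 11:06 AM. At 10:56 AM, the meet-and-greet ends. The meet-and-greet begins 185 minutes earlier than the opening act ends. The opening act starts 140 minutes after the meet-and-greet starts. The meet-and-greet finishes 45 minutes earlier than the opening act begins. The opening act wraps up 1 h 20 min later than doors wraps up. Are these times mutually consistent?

The opening act ends at 11:06 AM + 80 min = 12:26 PM.
The meet-and-greet starts at 12:26 PM − 185 min = 9:21 AM.
The opening act starts at 9:21 AM + 140 min = 11:41 AM.
The meet-and-greet ends at 11:41 AM − 45 min = 10:56 AM.
That matches the stated 10:56 AM, so the schedule is consistent.

Yes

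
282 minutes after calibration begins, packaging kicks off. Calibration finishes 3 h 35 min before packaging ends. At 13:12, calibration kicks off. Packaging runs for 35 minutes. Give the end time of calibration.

14:54

Packaging starts at 13:12 + 282 min = 17:54.
Packaging ends at 17:54 + 35 min = 18:29.
Calibration ends at 18:29 − 215 min = 14:54.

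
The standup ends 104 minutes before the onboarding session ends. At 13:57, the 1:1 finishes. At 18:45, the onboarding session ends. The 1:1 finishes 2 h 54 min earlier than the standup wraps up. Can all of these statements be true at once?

The standup ends at 18:45 − 104 min = 17:01.
The 1:1 ends at 17:01 − 174 min = 14:07.
But the 1:1 is also said to end at 13:57 — a 10-minute conflict.

No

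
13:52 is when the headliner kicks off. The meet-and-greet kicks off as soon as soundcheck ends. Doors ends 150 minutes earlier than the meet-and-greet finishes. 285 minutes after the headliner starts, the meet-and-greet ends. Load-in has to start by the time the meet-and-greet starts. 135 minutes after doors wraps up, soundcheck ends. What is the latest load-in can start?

18:22

The meet-and-greet ends at 13:52 + 285 min = 18:37.
Doors ends at 18:37 − 150 min = 16:07.
Soundcheck ends at 16:07 + 135 min = 18:22.
So the meet-and-greet starts at 18:22.
Load-in is bounded by the meet-and-greet, so the latest it can start is 18:22.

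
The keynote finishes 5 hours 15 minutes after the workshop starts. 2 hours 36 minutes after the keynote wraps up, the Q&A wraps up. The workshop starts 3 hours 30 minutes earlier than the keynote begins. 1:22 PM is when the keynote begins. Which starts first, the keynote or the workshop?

The workshop starts at 1:22 PM − 210 min = 9:52 AM.
The keynote starts at 1:22 PM and the workshop starts at 9:52 AM, so the workshop is first.

the workshop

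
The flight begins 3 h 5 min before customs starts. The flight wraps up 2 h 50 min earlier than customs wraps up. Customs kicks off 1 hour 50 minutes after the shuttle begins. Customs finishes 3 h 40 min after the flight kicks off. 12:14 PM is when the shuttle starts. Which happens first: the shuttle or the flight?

Customs starts at 12:14 PM + 110 min = 2:04 PM.
The flight starts at 2:04 PM − 185 min = 10:59 AM.
The shuttle starts at 12:14 PM and the flight starts at 10:59 AM, so the flight is first.

the flight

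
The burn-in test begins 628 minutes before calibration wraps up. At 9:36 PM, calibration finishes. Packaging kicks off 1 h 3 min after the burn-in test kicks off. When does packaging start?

12:11 PM

The burn-in test starts at 9:36 PM − 628 min = 11:08 AM.
Packaging starts at 11:08 AM + 63 min = 12:11 PM.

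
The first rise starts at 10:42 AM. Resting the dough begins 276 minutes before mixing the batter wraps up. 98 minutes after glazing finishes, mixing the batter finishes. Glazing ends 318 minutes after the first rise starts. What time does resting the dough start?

1:02 PM

Glazing ends at 10:42 AM + 318 min = 4:00 PM.
Mixing the batter ends at 4:00 PM + 98 min = 5:38 PM.
Resting the dough starts at 5:38 PM − 276 min = 1:02 PM.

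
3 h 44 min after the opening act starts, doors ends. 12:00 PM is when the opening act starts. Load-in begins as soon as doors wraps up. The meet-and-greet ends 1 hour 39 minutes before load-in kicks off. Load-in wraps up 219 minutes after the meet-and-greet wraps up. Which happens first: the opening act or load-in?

the opening act

Doors ends at 12:00 PM + 224 min = 3:44 PM.
So load-in starts at 3:44 PM.
The opening act starts at 12:00 PM and load-in starts at 3:44 PM, so the opening act is first.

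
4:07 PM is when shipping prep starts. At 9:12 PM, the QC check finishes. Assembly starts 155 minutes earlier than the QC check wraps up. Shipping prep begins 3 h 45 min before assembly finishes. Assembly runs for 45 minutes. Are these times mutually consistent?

No

Assembly starts at 9:12 PM − 155 min = 6:37 PM.
Assembly ends at 6:37 PM + 45 min = 7:22 PM.
Shipping prep starts at 7:22 PM − 225 min = 3:37 PM.
But shipping prep is also said to start at 4:07 PM — a 30-minute conflict.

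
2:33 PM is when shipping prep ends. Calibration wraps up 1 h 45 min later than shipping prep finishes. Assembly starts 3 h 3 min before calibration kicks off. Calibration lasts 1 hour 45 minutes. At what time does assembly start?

11:30 AM

Calibration ends at 2:33 PM + 105 min = 4:18 PM.
Calibration starts at 4:18 PM − 105 min = 2:33 PM.
Assembly starts at 2:33 PM − 183 min = 11:30 AM.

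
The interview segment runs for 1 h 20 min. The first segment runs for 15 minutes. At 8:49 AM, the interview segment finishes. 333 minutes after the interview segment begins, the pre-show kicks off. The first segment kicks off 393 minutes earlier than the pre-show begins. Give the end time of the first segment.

The interview segment starts at 8:49 AM − 80 min = 7:29 AM.
The pre-show starts at 7:29 AM + 333 min = 1:02 PM.
The first segment starts at 1:02 PM − 393 min = 6:29 AM.
The first segment ends at 6:29 AM + 15 min = 6:44 AM.

6:44 AM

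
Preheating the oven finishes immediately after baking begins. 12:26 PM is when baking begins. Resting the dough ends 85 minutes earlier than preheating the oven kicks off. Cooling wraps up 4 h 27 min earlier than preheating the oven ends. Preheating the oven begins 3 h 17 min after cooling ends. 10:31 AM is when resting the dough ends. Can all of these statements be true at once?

No

Preheating the oven ends at 12:26 PM.
Cooling ends at 12:26 PM − 267 min = 7:59 AM.
Preheating the oven starts at 7:59 AM + 197 min = 11:16 AM.
Resting the dough ends at 11:16 AM − 85 min = 9:51 AM.
But resting the dough is also said to end at 10:31 AM — a 40-minute conflict.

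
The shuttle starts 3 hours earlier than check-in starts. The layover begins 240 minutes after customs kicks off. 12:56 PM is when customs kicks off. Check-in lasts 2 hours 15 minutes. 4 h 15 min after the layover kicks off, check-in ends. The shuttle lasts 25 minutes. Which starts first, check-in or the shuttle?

The layover starts at 12:56 PM + 240 min = 4:56 PM.
Check-in ends at 4:56 PM + 255 min = 9:11 PM.
Check-in starts at 9:11 PM − 135 min = 6:56 PM.
The shuttle starts at 6:56 PM − 180 min = 3:56 PM.
Check-in starts at 6:56 PM and the shuttle starts at 3:56 PM, so the shuttle is first.

the shuttle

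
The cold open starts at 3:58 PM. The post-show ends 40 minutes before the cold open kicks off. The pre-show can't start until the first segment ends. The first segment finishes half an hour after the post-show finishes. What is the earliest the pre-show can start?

3:48 PM

The post-show ends at 3:58 PM − 40 min = 3:18 PM.
The first segment ends at 3:18 PM + 30 min = 3:48 PM.
The pre-show is bounded by the first segment, so the earliest it can start is 3:48 PM.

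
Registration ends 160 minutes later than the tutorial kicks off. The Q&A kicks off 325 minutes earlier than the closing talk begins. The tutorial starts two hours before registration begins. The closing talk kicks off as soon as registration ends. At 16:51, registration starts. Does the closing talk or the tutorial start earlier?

the tutorial

The tutorial starts at 16:51 − 120 min = 14:51.
Registration ends at 14:51 + 160 min = 17:31.
So the closing talk starts at 17:31.
The closing talk starts at 17:31 and the tutorial starts at 14:51, so the tutorial is first.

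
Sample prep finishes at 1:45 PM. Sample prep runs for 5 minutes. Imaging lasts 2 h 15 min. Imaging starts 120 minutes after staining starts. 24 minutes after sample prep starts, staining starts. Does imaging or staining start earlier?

Sample prep starts at 1:45 PM − 5 min = 1:40 PM.
Staining starts at 1:40 PM + 24 min = 2:04 PM.
Imaging starts at 2:04 PM + 120 min = 4:04 PM.
Imaging starts at 4:04 PM and staining starts at 2:04 PM, so staining is first.

staining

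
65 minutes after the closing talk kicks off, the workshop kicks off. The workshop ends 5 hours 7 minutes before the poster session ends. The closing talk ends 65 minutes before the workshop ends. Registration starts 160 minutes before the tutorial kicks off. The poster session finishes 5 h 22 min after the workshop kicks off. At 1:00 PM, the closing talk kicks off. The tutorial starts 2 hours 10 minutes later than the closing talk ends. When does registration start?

12:45 PM

The workshop starts at 1:00 PM + 65 min = 2:05 PM.
The poster session ends at 2:05 PM + 322 min = 7:27 PM.
The workshop ends at 7:27 PM − 307 min = 2:20 PM.
The closing talk ends at 2:20 PM − 65 min = 1:15 PM.
The tutorial starts at 1:15 PM + 130 min = 3:25 PM.
Registration starts at 3:25 PM − 160 min = 12:45 PM.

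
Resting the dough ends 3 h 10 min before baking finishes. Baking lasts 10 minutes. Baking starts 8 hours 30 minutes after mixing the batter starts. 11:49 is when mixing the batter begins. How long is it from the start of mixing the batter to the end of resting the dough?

5 h 30 min

Baking starts at 11:49 + 510 min = 20:19.
Baking ends at 20:19 + 10 min = 20:29.
Resting the dough ends at 20:29 − 190 min = 17:19.
From 11:49 to 17:19 is 5 h 30 min.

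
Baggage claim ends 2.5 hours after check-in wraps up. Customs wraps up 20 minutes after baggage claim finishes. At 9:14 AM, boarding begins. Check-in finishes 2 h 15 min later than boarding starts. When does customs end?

2:19 PM

Check-in ends at 9:14 AM + 135 min = 11:29 AM.
Baggage claim ends at 11:29 AM + 150 min = 1:59 PM.
Customs ends at 1:59 PM + 20 min = 2:19 PM.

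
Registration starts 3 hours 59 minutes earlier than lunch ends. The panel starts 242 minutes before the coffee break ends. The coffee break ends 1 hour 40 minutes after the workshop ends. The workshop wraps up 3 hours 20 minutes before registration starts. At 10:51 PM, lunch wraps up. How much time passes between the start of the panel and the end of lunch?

9 hours 41 minutes

Registration starts at 10:51 PM − 239 min = 6:52 PM.
The workshop ends at 6:52 PM − 200 min = 3:32 PM.
The coffee break ends at 3:32 PM + 100 min = 5:12 PM.
The panel starts at 5:12 PM − 242 min = 1:10 PM.
From 1:10 PM to 10:51 PM is 9 hours 41 minutes.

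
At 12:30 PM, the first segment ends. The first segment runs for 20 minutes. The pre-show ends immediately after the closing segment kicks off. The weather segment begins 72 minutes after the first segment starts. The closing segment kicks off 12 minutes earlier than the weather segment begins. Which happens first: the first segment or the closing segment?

The first segment starts at 12:30 PM − 20 min = 12:10 PM.
The weather segment starts at 12:10 PM + 72 min = 1:22 PM.
The closing segment starts at 1:22 PM − 12 min = 1:10 PM.
The first segment starts at 12:10 PM and the closing segment starts at 1:10 PM, so the first segment is first.

the first segment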